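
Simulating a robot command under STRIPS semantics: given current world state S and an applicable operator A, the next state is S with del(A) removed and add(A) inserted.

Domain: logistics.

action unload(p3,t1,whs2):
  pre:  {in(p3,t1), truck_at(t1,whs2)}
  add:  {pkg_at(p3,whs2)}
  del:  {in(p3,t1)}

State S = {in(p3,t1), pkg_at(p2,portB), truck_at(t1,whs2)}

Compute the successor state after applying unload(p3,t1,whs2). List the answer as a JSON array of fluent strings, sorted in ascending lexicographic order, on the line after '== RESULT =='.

Compute (S \ del) ∪ add:
  pre ⊆ S: {in(p3,t1), truck_at(t1,whs2)} ⊆ S  — applicable
  S \ del = {pkg_at(p2,portB), truck_at(t1,whs2)}
  ∪ add   = {pkg_at(p2,portB), pkg_at(p3,whs2), truck_at(t1,whs2)}

== RESULT ==
["pkg_at(p2,portB)", "pkg_at(p3,whs2)", "truck_at(t1,whs2)"]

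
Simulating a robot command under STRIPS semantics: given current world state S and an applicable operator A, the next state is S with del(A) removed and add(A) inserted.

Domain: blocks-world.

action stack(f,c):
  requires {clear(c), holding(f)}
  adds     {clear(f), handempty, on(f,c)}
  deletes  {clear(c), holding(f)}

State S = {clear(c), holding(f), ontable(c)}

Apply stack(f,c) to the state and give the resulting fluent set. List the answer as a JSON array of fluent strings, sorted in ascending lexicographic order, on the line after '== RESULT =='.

Compute (S \ del) ∪ add:
  pre ⊆ S: {clear(c), holding(f)} ⊆ S  — applicable
  S \ del = {ontable(c)}
  ∪ add   = {clear(f), handempty, on(f,c), ontable(c)}

== RESULT ==
["clear(f)", "handempty", "on(f,c)", "ontable(c)"]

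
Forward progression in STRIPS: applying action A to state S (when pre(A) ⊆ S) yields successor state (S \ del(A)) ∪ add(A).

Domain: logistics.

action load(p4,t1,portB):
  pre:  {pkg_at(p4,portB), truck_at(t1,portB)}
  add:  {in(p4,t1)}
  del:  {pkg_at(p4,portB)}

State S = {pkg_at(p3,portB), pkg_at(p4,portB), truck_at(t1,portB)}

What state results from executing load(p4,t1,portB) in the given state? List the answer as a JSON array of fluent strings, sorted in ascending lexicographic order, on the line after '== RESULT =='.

Progress:
  pre ⊆ S: {pkg_at(p4,portB), truck_at(t1,portB)} ⊆ S  — applicable
  S \ del = {pkg_at(p3,portB), truck_at(t1,portB)}
  ∪ add   = {in(p4,t1), pkg_at(p3,portB), truck_at(t1,portB)}

== RESULT ==
["in(p4,t1)", "pkg_at(p3,portB)", "truck_at(t1,portB)"]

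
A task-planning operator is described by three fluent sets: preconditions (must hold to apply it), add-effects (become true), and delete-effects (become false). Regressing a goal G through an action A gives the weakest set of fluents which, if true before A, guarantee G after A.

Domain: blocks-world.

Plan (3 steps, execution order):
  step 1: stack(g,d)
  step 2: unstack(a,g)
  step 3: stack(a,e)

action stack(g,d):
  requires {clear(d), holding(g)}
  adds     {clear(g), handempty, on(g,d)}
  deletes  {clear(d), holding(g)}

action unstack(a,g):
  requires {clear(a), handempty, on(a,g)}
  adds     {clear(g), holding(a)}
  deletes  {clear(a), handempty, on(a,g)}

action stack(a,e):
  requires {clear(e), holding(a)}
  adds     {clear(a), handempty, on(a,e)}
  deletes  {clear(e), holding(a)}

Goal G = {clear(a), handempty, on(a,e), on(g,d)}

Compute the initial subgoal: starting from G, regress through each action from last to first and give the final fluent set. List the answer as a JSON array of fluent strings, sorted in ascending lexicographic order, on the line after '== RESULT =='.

Work backward from the goal:
  through step 3 (stack(a,e)): drop {clear(a), handempty, on(a,e)}, keep {on(g,d)}, require {clear(e), holding(a)}
    → {clear(e), holding(a), on(g,d)}
  through step 2 (unstack(a,g)): drop {holding(a)}, keep {clear(e), on(g,d)}, require {clear(a), handempty, on(a,g)}
    → {clear(a), clear(e), handempty, on(a,g), on(g,d)}
  through step 1 (stack(g,d)): drop {handempty, on(g,d)}, keep {clear(a), clear(e), on(a,g)}, require {clear(d), holding(g)}
    → {clear(a), clear(d), clear(e), holding(g), on(a,g)}

== RESULT ==
["clear(a)", "clear(d)", "clear(e)", "holding(g)", "on(a,g)"]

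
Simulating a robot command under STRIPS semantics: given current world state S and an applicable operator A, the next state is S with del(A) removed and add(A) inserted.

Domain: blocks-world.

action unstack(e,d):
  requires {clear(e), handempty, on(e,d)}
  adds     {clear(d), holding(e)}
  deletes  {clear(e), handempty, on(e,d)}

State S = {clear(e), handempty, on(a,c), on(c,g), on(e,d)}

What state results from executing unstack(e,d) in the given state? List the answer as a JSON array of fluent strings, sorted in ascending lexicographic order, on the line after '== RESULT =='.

Progress:
  pre ⊆ S: {clear(e), handempty, on(e,d)} ⊆ S  — applicable
  S \ del = {on(a,c), on(c,g)}
  ∪ add   = {clear(d), holding(e), on(a,c), on(c,g)}

== RESULT ==
["clear(d)", "holding(e)", "on(a,c)", "on(c,g)"]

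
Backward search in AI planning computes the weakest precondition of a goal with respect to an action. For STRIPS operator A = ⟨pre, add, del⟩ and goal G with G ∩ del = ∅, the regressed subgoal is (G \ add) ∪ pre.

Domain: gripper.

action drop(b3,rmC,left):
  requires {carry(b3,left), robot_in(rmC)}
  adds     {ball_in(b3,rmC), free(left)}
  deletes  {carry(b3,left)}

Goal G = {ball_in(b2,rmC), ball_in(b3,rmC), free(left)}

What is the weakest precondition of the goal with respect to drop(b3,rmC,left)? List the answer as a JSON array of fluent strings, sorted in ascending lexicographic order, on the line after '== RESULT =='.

Compute (G \ add) ∪ pre:
  G ∩ del = {}  (empty — regression defined)
  G \ add = {ball_in(b2,rmC), ball_in(b3,rmC), free(left)} \ {ball_in(b3,rmC), free(left)} = {ball_in(b2,rmC)}
  ∪ pre   = {ball_in(b2,rmC)} ∪ {carry(b3,left), robot_in(rmC)}
          = {ball_in(b2,rmC), carry(b3,left), robot_in(rmC)}

== RESULT ==
["ball_in(b2,rmC)", "carry(b3,left)", "robot_in(rmC)"]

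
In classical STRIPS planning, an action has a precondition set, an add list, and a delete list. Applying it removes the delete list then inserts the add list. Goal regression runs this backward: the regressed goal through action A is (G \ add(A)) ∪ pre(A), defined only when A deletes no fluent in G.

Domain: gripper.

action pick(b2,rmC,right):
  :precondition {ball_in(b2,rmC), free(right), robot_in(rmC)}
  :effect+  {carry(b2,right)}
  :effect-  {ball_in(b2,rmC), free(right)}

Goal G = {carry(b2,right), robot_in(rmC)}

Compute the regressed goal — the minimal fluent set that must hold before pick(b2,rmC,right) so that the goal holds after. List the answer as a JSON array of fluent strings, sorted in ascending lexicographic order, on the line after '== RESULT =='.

Regress:
  G ∩ del = {}  (empty — regression defined)
  G \ add = {carry(b2,right), robot_in(rmC)} \ {carry(b2,right)} = {robot_in(rmC)}
  ∪ pre   = {robot_in(rmC)} ∪ {ball_in(b2,rmC), free(right), robot_in(rmC)}
          = {ball_in(b2,rmC), free(right), robot_in(rmC)}

== RESULT ==
["ball_in(b2,rmC)", "free(right)", "robot_in(rmC)"]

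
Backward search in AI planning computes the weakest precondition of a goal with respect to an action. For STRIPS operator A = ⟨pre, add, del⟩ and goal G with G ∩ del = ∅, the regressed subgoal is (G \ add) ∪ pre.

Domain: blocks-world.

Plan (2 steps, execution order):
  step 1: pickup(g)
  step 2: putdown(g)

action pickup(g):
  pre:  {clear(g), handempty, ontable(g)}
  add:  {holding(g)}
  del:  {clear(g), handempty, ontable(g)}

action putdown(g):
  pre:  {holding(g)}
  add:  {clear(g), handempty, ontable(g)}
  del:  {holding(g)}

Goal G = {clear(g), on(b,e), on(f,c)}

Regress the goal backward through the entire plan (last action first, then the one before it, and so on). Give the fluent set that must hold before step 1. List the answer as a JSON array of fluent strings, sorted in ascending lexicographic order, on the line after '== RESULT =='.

Work backward from the goal:
  through step 2 (putdown(g)): drop {clear(g)}, keep {on(b,e), on(f,c)}, require {holding(g)}
    → {holding(g), on(b,e), on(f,c)}
  through step 1 (pickup(g)): drop {holding(g)}, keep {on(b,e), on(f,c)}, require {clear(g), handempty, ontable(g)}
    → {clear(g), handempty, on(b,e), on(f,c), ontable(g)}

== RESULT ==
["clear(g)", "handempty", "on(b,e)", "on(f,c)", "ontable(g)"]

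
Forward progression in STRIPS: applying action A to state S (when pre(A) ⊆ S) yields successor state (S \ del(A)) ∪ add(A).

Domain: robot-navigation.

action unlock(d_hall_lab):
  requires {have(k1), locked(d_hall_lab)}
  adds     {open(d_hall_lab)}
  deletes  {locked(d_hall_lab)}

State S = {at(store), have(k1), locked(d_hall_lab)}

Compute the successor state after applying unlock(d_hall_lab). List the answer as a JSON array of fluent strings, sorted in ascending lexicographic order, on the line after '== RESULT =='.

Progress:
  pre ⊆ S: {have(k1), locked(d_hall_lab)} ⊆ S  — applicable
  S \ del = {at(store), have(k1)}
  ∪ add   = {at(store), have(k1), open(d_hall_lab)}

== RESULT ==
["at(store)", "have(k1)", "open(d_hall_lab)"]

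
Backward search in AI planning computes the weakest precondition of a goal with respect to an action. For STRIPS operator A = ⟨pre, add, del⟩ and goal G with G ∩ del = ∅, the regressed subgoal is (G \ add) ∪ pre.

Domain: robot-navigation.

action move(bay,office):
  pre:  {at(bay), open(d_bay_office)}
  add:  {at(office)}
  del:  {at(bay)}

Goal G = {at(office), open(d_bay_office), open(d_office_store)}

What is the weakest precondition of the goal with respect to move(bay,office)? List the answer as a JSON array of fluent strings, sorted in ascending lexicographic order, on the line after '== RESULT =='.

Compute (G \ add) ∪ pre:
  G ∩ del = {}  (empty — regression defined)
  G \ add = {at(office), open(d_bay_office), open(d_office_store)} \ {at(office)} = {open(d_bay_office), open(d_office_store)}
  ∪ pre   = {open(d_bay_office), open(d_office_store)} ∪ {at(bay), open(d_bay_office)}
          = {at(bay), open(d_bay_office), open(d_office_store)}

== RESULT ==
["at(bay)", "open(d_bay_office)", "open(d_office_store)"]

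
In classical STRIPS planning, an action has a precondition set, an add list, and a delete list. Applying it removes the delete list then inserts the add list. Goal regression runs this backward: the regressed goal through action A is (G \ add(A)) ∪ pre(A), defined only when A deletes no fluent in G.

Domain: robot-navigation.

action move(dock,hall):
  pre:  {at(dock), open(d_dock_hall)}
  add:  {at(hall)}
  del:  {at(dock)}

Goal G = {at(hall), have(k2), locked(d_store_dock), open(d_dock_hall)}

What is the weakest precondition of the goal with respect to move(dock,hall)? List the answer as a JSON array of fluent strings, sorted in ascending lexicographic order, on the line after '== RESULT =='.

Compute (G \ add) ∪ pre:
  G ∩ del = {}  (empty — regression defined)
  G \ add = {at(hall), have(k2), locked(d_store_dock), open(d_dock_hall)} \ {at(hall)} = {have(k2), locked(d_store_dock), open(d_dock_hall)}
  ∪ pre   = {have(k2), locked(d_store_dock), open(d_dock_hall)} ∪ {at(dock), open(d_dock_hall)}
          = {at(dock), have(k2), locked(d_store_dock), open(d_dock_hall)}

== RESULT ==
["at(dock)", "have(k2)", "locked(d_store_dock)", "open(d_dock_hall)"]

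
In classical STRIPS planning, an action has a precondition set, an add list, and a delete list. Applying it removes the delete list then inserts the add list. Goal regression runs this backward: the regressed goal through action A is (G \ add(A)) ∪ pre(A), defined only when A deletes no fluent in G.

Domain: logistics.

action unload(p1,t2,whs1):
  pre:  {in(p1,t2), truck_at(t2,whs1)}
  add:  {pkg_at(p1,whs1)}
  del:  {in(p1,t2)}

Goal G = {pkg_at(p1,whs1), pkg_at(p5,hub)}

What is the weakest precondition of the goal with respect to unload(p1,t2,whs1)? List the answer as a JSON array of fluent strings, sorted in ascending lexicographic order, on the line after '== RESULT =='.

Compute (G \ add) ∪ pre:
  G ∩ del = {}  (empty — regression defined)
  G \ add = {pkg_at(p1,whs1), pkg_at(p5,hub)} \ {pkg_at(p1,whs1)} = {pkg_at(p5,hub)}
  ∪ pre   = {pkg_at(p5,hub)} ∪ {in(p1,t2), truck_at(t2,whs1)}
          = {in(p1,t2), pkg_at(p5,hub), truck_at(t2,whs1)}

== RESULT ==
["in(p1,t2)", "pkg_at(p5,hub)", "truck_at(t2,whs1)"]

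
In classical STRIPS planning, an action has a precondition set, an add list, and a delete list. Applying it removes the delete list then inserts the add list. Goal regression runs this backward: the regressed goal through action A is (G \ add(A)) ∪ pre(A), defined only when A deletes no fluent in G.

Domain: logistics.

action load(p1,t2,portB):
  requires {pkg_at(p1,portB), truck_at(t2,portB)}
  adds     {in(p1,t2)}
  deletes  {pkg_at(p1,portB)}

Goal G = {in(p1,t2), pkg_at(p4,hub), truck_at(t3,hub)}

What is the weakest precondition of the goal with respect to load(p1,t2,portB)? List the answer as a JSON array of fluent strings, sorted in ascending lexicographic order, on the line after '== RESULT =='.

Regress:
  G ∩ del = {}  (empty — regression defined)
  G \ add = {in(p1,t2), pkg_at(p4,hub), truck_at(t3,hub)} \ {in(p1,t2)} = {pkg_at(p4,hub), truck_at(t3,hub)}
  ∪ pre   = {pkg_at(p4,hub), truck_at(t3,hub)} ∪ {pkg_at(p1,portB), truck_at(t2,portB)}
          = {pkg_at(p1,portB), pkg_at(p4,hub), truck_at(t2,portB), truck_at(t3,hub)}

== RESULT ==
["pkg_at(p1,portB)", "pkg_at(p4,hub)", "truck_at(t2,portB)", "truck_at(t3,hub)"]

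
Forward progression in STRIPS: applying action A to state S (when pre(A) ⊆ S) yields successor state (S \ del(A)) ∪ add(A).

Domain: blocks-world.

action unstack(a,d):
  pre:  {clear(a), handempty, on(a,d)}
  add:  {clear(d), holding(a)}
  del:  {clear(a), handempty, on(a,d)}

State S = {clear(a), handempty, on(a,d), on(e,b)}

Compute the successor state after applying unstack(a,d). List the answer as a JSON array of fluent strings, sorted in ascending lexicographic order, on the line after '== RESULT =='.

Progress:
  pre ⊆ S: {clear(a), handempty, on(a,d)} ⊆ S  — applicable
  S \ del = {on(e,b)}
  ∪ add   = {clear(d), holding(a), on(e,b)}

== RESULT ==
["clear(d)", "holding(a)", "on(e,b)"]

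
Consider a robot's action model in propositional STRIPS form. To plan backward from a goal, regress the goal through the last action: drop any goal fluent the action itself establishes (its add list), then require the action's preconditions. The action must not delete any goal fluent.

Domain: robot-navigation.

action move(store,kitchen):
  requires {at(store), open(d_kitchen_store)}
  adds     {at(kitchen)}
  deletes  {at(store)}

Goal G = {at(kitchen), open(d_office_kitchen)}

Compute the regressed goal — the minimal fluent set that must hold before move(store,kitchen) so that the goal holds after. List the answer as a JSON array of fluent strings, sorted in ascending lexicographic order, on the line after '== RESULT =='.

Regress:
  G ∩ del = {}  (empty — regression defined)
  G \ add = {at(kitchen), open(d_office_kitchen)} \ {at(kitchen)} = {open(d_office_kitchen)}
  ∪ pre   = {open(d_office_kitchen)} ∪ {at(store), open(d_kitchen_store)}
          = {at(store), open(d_kitchen_store), open(d_office_kitchen)}

== RESULT ==
["at(store)", "open(d_kitchen_store)", "open(d_office_kitchen)"]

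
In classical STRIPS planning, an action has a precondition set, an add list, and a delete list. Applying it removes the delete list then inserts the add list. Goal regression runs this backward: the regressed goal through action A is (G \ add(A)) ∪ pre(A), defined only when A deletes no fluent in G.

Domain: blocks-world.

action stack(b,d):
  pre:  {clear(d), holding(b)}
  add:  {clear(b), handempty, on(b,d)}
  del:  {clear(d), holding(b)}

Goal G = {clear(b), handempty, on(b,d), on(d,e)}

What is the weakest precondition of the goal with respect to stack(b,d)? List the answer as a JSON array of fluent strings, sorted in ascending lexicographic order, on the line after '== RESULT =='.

Compute (G \ add) ∪ pre:
  G ∩ del = {}  (empty — regression defined)
  G \ add = {clear(b), handempty, on(b,d), on(d,e)} \ {clear(b), handempty, on(b,d)} = {on(d,e)}
  ∪ pre   = {on(d,e)} ∪ {clear(d), holding(b)}
          = {clear(d), holding(b), on(d,e)}

== RESULT ==
["clear(d)", "holding(b)", "on(d,e)"]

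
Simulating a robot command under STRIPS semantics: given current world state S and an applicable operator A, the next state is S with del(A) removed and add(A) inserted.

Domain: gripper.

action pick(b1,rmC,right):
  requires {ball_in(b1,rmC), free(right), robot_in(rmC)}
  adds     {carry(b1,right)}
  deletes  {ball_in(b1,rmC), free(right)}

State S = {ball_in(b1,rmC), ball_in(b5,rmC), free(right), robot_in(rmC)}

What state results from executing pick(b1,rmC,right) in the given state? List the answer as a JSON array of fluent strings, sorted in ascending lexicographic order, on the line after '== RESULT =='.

Compute (S \ del) ∪ add:
  pre ⊆ S: {ball_in(b1,rmC), free(right), robot_in(rmC)} ⊆ S  — applicable
  S \ del = {ball_in(b5,rmC), robot_in(rmC)}
  ∪ add   = {ball_in(b5,rmC), carry(b1,right), robot_in(rmC)}

== RESULT ==
["ball_in(b5,rmC)", "carry(b1,right)", "robot_in(rmC)"]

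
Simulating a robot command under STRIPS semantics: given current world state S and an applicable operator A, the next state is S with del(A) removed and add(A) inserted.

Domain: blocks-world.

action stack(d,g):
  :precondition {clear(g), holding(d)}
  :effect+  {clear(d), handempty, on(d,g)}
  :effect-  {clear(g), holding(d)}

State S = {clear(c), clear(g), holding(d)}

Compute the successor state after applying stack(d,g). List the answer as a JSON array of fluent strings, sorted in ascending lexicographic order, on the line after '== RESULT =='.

Progress:
  pre ⊆ S: {clear(g), holding(d)} ⊆ S  — applicable
  S \ del = {clear(c)}
  ∪ add   = {clear(c), clear(d), handempty, on(d,g)}

== RESULT ==
["clear(c)", "clear(d)", "handempty", "on(d,g)"]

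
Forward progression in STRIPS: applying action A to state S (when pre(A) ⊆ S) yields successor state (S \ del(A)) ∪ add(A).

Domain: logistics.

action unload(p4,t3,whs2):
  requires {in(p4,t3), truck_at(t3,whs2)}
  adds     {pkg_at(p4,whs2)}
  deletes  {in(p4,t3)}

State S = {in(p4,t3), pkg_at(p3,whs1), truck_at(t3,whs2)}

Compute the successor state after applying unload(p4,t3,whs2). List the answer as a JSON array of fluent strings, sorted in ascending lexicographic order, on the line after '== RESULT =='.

Compute (S \ del) ∪ add:
  pre ⊆ S: {in(p4,t3), truck_at(t3,whs2)} ⊆ S  — applicable
  S \ del = {pkg_at(p3,whs1), truck_at(t3,whs2)}
  ∪ add   = {pkg_at(p3,whs1), pkg_at(p4,whs2), truck_at(t3,whs2)}

== RESULT ==
["pkg_at(p3,whs1)", "pkg_at(p4,whs2)", "truck_at(t3,whs2)"]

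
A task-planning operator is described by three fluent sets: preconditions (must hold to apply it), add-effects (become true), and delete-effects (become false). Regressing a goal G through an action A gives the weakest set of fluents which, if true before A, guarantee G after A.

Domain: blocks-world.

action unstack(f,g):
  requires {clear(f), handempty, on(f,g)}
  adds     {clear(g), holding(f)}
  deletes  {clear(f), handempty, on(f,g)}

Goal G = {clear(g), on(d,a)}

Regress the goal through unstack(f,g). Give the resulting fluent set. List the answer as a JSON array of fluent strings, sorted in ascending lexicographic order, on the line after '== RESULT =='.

Regress:
  G ∩ del = {}  (empty — regression defined)
  G \ add = {clear(g), on(d,a)} \ {clear(g), holding(f)} = {on(d,a)}
  ∪ pre   = {on(d,a)} ∪ {clear(f), handempty, on(f,g)}
          = {clear(f), handempty, on(d,a), on(f,g)}

== RESULT ==
["clear(f)", "handempty", "on(d,a)", "on(f,g)"]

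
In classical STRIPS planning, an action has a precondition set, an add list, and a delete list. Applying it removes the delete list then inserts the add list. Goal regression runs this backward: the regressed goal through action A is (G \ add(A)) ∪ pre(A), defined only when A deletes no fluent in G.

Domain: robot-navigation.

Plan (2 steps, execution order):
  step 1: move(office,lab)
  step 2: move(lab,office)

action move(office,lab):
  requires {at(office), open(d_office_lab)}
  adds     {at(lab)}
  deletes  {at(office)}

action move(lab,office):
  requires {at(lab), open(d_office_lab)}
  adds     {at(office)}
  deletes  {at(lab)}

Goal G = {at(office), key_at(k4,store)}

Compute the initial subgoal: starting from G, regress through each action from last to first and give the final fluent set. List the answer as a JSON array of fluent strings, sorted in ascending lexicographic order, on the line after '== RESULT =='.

Regress step by step:
  through step 2 (move(lab,office)): drop {at(office)}, keep {key_at(k4,store)}, require {at(lab), open(d_office_lab)}
    → {at(lab), key_at(k4,store), open(d_office_lab)}
  through step 1 (move(office,lab)): drop {at(lab)}, keep {key_at(k4,store), open(d_office_lab)}, require {at(office), open(d_office_lab)}
    → {at(office), key_at(k4,store), open(d_office_lab)}

== RESULT ==
["at(office)", "key_at(k4,store)", "open(d_office_lab)"]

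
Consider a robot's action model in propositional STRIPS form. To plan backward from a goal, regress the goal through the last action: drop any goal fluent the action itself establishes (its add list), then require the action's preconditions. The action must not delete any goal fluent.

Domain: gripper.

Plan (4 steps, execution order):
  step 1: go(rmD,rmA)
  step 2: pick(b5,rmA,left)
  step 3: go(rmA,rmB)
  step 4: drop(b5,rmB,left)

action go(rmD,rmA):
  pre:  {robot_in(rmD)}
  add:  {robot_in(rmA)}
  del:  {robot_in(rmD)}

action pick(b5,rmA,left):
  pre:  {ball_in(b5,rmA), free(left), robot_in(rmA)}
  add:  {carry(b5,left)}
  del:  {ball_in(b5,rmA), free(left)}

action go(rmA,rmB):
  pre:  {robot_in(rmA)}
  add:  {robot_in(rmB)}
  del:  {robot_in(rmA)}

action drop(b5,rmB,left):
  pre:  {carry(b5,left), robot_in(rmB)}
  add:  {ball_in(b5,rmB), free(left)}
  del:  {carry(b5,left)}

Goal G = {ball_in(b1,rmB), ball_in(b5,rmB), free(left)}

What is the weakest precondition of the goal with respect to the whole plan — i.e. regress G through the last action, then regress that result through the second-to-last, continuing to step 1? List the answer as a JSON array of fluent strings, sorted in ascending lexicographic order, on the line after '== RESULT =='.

Regress step by step:
  through step 4 (drop(b5,rmB,left)): drop {ball_in(b5,rmB), free(left)}, keep {ball_in(b1,rmB)}, require {carry(b5,left), robot_in(rmB)}
    → {ball_in(b1,rmB), carry(b5,left), robot_in(rmB)}
  through step 3 (go(rmA,rmB)): drop {robot_in(rmB)}, keep {ball_in(b1,rmB), carry(b5,left)}, require {robot_in(rmA)}
    → {ball_in(b1,rmB), carry(b5,left), robot_in(rmA)}
  through step 2 (pick(b5,rmA,left)): drop {carry(b5,left)}, keep {ball_in(b1,rmB), robot_in(rmA)}, require {ball_in(b5,rmA), free(left), robot_in(rmA)}
    → {ball_in(b1,rmB), ball_in(b5,rmA), free(left), robot_in(rmA)}
  through step 1 (go(rmD,rmA)): drop {robot_in(rmA)}, keep {ball_in(b1,rmB), ball_in(b5,rmA), free(left)}, require {robot_in(rmD)}
    → {ball_in(b1,rmB), ball_in(b5,rmA), free(left), robot_in(rmD)}

== RESULT ==
["ball_in(b1,rmB)", "ball_in(b5,rmA)", "free(left)", "robot_in(rmD)"]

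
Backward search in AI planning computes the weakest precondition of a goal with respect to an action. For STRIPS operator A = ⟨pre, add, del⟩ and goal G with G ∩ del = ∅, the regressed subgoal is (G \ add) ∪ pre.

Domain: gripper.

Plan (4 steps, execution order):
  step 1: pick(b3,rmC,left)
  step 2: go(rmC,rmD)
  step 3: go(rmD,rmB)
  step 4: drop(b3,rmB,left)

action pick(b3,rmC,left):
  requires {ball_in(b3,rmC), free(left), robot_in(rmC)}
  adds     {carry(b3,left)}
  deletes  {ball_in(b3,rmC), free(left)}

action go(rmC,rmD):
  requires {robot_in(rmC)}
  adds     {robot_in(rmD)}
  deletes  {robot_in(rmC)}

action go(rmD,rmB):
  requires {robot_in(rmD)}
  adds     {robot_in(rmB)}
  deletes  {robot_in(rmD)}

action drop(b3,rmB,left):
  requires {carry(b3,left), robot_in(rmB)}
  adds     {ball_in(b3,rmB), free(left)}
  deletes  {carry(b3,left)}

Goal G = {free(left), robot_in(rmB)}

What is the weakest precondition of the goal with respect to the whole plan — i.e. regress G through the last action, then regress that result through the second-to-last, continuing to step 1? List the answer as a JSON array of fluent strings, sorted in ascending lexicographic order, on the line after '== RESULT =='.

Regress step by step:
  through step 4 (drop(b3,rmB,left)): drop {free(left)}, keep {robot_in(rmB)}, require {carry(b3,left), robot_in(rmB)}
    → {carry(b3,left), robot_in(rmB)}
  through step 3 (go(rmD,rmB)): drop {robot_in(rmB)}, keep {carry(b3,left)}, require {robot_in(rmD)}
    → {carry(b3,left), robot_in(rmD)}
  through step 2 (go(rmC,rmD)): drop {robot_in(rmD)}, keep {carry(b3,left)}, require {robot_in(rmC)}
    → {carry(b3,left), robot_in(rmC)}
  through step 1 (pick(b3,rmC,left)): drop {carry(b3,left)}, keep {robot_in(rmC)}, require {ball_in(b3,rmC), free(left), robot_in(rmC)}
    → {ball_in(b3,rmC), free(left), robot_in(rmC)}

== RESULT ==
["ball_in(b3,rmC)", "free(left)", "robot_in(rmC)"]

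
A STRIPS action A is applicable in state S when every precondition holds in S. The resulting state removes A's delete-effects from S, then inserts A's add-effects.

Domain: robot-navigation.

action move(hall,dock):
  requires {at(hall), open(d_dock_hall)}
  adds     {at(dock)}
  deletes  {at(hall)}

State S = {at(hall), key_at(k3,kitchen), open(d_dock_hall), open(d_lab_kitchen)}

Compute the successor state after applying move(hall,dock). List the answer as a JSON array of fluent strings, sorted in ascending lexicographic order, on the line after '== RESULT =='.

Compute (S \ del) ∪ add:
  pre ⊆ S: {at(hall), open(d_dock_hall)} ⊆ S  — applicable
  S \ del = {key_at(k3,kitchen), open(d_dock_hall), open(d_lab_kitchen)}
  ∪ add   = {at(dock), key_at(k3,kitchen), open(d_dock_hall), open(d_lab_kitchen)}

== RESULT ==
["at(dock)", "key_at(k3,kitchen)", "open(d_dock_hall)", "open(d_lab_kitchen)"]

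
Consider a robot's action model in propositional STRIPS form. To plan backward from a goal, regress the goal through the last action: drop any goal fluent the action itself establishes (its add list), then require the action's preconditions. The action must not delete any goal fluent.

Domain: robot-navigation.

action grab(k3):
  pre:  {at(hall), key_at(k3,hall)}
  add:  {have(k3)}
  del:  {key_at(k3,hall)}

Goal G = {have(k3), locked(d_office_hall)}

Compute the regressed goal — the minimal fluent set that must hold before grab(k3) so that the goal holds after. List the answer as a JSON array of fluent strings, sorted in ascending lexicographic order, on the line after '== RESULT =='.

Compute (G \ add) ∪ pre:
  G ∩ del = {}  (empty — regression defined)
  G \ add = {have(k3), locked(d_office_hall)} \ {have(k3)} = {locked(d_office_hall)}
  ∪ pre   = {locked(d_office_hall)} ∪ {at(hall), key_at(k3,hall)}
          = {at(hall), key_at(k3,hall), locked(d_office_hall)}

== RESULT ==
["at(hall)", "key_at(k3,hall)", "locked(d_office_hall)"]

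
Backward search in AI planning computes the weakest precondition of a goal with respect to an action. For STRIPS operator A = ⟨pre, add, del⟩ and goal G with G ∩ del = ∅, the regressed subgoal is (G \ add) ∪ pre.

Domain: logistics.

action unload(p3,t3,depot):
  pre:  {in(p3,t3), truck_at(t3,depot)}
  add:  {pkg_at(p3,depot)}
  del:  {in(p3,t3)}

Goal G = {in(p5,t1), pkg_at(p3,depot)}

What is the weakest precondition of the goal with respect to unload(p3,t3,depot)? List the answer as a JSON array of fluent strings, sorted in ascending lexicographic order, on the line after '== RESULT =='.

Compute (G \ add) ∪ pre:
  G ∩ del = {}  (empty — regression defined)
  G \ add = {in(p5,t1), pkg_at(p3,depot)} \ {pkg_at(p3,depot)} = {in(p5,t1)}
  ∪ pre   = {in(p5,t1)} ∪ {in(p3,t3), truck_at(t3,depot)}
          = {in(p3,t3), in(p5,t1), truck_at(t3,depot)}

== RESULT ==
["in(p3,t3)", "in(p5,t1)", "truck_at(t3,depot)"]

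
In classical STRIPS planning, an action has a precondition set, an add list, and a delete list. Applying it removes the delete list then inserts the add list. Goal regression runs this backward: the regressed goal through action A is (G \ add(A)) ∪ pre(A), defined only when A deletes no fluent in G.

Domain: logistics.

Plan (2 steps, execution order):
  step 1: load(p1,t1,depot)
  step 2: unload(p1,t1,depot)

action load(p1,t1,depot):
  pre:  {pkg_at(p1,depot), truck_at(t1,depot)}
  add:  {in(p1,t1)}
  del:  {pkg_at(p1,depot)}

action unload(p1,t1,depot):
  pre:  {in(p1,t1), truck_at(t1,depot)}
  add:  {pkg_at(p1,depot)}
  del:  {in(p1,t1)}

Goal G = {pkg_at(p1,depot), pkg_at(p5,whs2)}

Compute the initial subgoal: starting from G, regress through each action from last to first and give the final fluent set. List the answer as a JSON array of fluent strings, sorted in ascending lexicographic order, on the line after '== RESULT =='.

Work backward from the goal:
  through step 2 (unload(p1,t1,depot)): drop {pkg_at(p1,depot)}, keep {pkg_at(p5,whs2)}, require {in(p1,t1), truck_at(t1,depot)}
    → {in(p1,t1), pkg_at(p5,whs2), truck_at(t1,depot)}
  through step 1 (load(p1,t1,depot)): drop {in(p1,t1)}, keep {pkg_at(p5,whs2), truck_at(t1,depot)}, require {pkg_at(p1,depot), truck_at(t1,depot)}
    → {pkg_at(p1,depot), pkg_at(p5,whs2), truck_at(t1,depot)}

== RESULT ==
["pkg_at(p1,depot)", "pkg_at(p5,whs2)", "truck_at(t1,depot)"]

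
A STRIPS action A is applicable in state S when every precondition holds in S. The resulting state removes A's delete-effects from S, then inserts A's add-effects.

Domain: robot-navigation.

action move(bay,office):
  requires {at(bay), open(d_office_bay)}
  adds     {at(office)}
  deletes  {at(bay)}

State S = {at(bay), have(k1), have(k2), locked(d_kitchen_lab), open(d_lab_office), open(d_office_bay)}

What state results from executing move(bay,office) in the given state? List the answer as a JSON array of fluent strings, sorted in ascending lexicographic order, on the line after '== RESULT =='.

Compute (S \ del) ∪ add:
  pre ⊆ S: {at(bay), open(d_office_bay)} ⊆ S  — applicable
  S \ del = {have(k1), have(k2), locked(d_kitchen_lab), open(d_lab_office), open(d_office_bay)}
  ∪ add   = {at(office), have(k1), have(k2), locked(d_kitchen_lab), open(d_lab_office), open(d_office_bay)}

== RESULT ==
["at(office)", "have(k1)", "have(k2)", "locked(d_kitchen_lab)", "open(d_lab_office)", "open(d_office_bay)"]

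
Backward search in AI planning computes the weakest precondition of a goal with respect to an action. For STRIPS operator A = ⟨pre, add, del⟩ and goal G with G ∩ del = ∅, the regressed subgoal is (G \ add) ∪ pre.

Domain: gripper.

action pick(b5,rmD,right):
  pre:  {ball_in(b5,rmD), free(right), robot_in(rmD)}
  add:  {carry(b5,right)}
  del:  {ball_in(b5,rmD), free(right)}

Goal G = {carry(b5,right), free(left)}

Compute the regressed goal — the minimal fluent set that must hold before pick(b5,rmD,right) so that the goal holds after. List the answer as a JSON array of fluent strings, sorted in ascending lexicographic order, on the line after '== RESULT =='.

Regress:
  G ∩ del = {}  (empty — regression defined)
  G \ add = {carry(b5,right), free(left)} \ {carry(b5,right)} = {free(left)}
  ∪ pre   = {free(left)} ∪ {ball_in(b5,rmD), free(right), robot_in(rmD)}
          = {ball_in(b5,rmD), free(left), free(right), robot_in(rmD)}

== RESULT ==
["ball_in(b5,rmD)", "free(left)", "free(right)", "robot_in(rmD)"]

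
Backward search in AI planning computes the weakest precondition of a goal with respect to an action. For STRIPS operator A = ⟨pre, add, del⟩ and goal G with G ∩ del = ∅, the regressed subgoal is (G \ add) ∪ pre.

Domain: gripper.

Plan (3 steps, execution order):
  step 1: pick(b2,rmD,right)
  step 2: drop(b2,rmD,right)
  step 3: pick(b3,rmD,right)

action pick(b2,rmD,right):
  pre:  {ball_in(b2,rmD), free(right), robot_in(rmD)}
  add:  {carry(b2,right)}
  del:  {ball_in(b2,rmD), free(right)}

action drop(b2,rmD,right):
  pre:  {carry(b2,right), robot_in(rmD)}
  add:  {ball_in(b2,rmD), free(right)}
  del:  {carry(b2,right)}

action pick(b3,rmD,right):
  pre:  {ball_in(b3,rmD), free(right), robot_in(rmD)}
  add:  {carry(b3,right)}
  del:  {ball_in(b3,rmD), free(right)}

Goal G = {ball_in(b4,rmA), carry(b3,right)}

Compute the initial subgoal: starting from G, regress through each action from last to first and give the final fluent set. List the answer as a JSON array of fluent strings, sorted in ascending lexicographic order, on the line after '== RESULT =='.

Work backward from the goal:
  through step 3 (pick(b3,rmD,right)): drop {carry(b3,right)}, keep {ball_in(b4,rmA)}, require {ball_in(b3,rmD), free(right), robot_in(rmD)}
    → {ball_in(b3,rmD), ball_in(b4,rmA), free(right), robot_in(rmD)}
  through step 2 (drop(b2,rmD,right)): drop {free(right)}, keep {ball_in(b3,rmD), ball_in(b4,rmA), robot_in(rmD)}, require {carry(b2,right), robot_in(rmD)}
    → {ball_in(b3,rmD), ball_in(b4,rmA), carry(b2,right), robot_in(rmD)}
  through step 1 (pick(b2,rmD,right)): drop {carry(b2,right)}, keep {ball_in(b3,rmD), ball_in(b4,rmA), robot_in(rmD)}, require {ball_in(b2,rmD), free(right), robot_in(rmD)}
    → {ball_in(b2,rmD), ball_in(b3,rmD), ball_in(b4,rmA), free(right), robot_in(rmD)}

== RESULT ==
["ball_in(b2,rmD)", "ball_in(b3,rmD)", "ball_in(b4,rmA)", "free(right)", "robot_in(rmD)"]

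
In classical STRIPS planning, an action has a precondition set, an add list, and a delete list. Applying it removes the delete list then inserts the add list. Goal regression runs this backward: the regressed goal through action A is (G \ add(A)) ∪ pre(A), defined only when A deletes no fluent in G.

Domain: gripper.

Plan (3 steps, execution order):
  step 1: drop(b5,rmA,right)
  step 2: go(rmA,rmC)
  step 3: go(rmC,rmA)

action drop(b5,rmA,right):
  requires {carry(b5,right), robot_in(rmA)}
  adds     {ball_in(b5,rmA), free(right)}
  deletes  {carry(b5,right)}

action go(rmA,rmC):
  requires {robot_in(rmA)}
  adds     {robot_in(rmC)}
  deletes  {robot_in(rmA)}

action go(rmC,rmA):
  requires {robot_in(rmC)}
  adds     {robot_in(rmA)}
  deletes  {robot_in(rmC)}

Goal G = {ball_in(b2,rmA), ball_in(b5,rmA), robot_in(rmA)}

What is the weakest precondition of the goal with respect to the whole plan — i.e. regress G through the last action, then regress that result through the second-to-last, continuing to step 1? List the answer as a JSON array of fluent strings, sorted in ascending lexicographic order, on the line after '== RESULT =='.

Regress step by step:
  through step 3 (go(rmC,rmA)): drop {robot_in(rmA)}, keep {ball_in(b2,rmA), ball_in(b5,rmA)}, require {robot_in(rmC)}
    → {ball_in(b2,rmA), ball_in(b5,rmA), robot_in(rmC)}
  through step 2 (go(rmA,rmC)): drop {robot_in(rmC)}, keep {ball_in(b2,rmA), ball_in(b5,rmA)}, require {robot_in(rmA)}
    → {ball_in(b2,rmA), ball_in(b5,rmA), robot_in(rmA)}
  through step 1 (drop(b5,rmA,right)): drop {ball_in(b5,rmA)}, keep {ball_in(b2,rmA), robot_in(rmA)}, require {carry(b5,right), robot_in(rmA)}
    → {ball_in(b2,rmA), carry(b5,right), robot_in(rmA)}

== RESULT ==
["ball_in(b2,rmA)", "carry(b5,right)", "robot_in(rmA)"]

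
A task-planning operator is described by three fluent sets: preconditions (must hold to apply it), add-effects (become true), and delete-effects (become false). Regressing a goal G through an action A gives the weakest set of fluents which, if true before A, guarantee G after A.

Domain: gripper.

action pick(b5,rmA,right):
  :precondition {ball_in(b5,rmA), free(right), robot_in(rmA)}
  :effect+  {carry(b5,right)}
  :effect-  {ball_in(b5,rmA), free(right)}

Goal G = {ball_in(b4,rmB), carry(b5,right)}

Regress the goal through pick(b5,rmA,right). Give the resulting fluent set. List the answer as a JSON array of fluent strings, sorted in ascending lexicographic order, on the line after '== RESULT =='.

Compute (G \ add) ∪ pre:
  G ∩ del = {}  (empty — regression defined)
  G \ add = {ball_in(b4,rmB), carry(b5,right)} \ {carry(b5,right)} = {ball_in(b4,rmB)}
  ∪ pre   = {ball_in(b4,rmB)} ∪ {ball_in(b5,rmA), free(right), robot_in(rmA)}
          = {ball_in(b4,rmB), ball_in(b5,rmA), free(right), robot_in(rmA)}

== RESULT ==
["ball_in(b4,rmB)", "ball_in(b5,rmA)", "free(right)", "robot_in(rmA)"]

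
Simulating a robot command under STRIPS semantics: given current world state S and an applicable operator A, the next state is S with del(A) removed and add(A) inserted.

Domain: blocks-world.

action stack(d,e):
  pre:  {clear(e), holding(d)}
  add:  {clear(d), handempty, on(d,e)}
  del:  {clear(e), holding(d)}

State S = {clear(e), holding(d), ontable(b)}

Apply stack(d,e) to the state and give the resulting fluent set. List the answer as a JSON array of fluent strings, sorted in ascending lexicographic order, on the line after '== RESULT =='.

Compute (S \ del) ∪ add:
  pre ⊆ S: {clear(e), holding(d)} ⊆ S  — applicable
  S \ del = {ontable(b)}
  ∪ add   = {clear(d), handempty, on(d,e), ontable(b)}

== RESULT ==
["clear(d)", "handempty", "on(d,e)", "ontable(b)"]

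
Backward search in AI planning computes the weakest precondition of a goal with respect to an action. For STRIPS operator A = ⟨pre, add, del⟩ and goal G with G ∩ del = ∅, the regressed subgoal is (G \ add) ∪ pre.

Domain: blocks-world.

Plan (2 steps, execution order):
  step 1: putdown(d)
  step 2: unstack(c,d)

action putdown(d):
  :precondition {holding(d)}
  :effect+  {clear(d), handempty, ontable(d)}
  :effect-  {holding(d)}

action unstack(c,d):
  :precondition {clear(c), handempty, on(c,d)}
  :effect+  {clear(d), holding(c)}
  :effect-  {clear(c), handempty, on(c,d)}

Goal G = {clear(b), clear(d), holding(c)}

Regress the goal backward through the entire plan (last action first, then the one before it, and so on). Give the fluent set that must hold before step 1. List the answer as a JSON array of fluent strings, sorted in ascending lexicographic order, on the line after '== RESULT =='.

Regress step by step:
  through step 2 (unstack(c,d)): drop {clear(d), holding(c)}, keep {clear(b)}, require {clear(c), handempty, on(c,d)}
    → {clear(b), clear(c), handempty, on(c,d)}
  through step 1 (putdown(d)): drop {handempty}, keep {clear(b), clear(c), on(c,d)}, require {holding(d)}
    → {clear(b), clear(c), holding(d), on(c,d)}

== RESULT ==
["clear(b)", "clear(c)", "holding(d)", "on(c,d)"]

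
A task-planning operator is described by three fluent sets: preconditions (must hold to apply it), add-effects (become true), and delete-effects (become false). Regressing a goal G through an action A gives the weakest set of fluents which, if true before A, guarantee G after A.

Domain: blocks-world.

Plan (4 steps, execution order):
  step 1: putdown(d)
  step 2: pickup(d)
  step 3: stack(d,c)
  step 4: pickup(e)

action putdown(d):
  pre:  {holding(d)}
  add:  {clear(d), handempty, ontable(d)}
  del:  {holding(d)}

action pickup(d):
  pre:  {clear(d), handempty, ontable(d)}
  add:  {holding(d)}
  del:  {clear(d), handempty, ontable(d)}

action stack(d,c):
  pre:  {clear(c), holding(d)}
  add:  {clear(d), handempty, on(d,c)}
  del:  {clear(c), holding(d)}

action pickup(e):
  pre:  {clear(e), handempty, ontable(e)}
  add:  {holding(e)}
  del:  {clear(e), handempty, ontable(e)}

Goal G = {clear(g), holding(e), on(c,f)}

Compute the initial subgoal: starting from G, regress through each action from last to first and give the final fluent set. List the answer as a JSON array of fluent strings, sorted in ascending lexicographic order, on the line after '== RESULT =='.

Work backward from the goal:
  through step 4 (pickup(e)): drop {holding(e)}, keep {clear(g), on(c,f)}, require {clear(e), handempty, ontable(e)}
    → {clear(e), clear(g), handempty, on(c,f), ontable(e)}
  through step 3 (stack(d,c)): drop {handempty}, keep {clear(e), clear(g), on(c,f), ontable(e)}, require {clear(c), holding(d)}
    → {clear(c), clear(e), clear(g), holding(d), on(c,f), ontable(e)}
  through step 2 (pickup(d)): drop {holding(d)}, keep {clear(c), clear(e), clear(g), on(c,f), ontable(e)}, require {clear(d), handempty, ontable(d)}
    → {clear(c), clear(d), clear(e), clear(g), handempty, on(c,f), ontable(d), ontable(e)}
  through step 1 (putdown(d)): drop {clear(d), handempty, ontable(d)}, keep {clear(c), clear(e), clear(g), on(c,f), ontable(e)}, require {holding(d)}
    → {clear(c), clear(e), clear(g), holding(d), on(c,f), ontable(e)}

== RESULT ==
["clear(c)", "clear(e)", "clear(g)", "holding(d)", "on(c,f)", "ontable(e)"]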